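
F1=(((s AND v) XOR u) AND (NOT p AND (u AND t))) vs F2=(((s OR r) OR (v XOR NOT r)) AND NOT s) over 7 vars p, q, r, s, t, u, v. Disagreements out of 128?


F1 = (((s AND v) XOR u) AND (NOT p AND (u AND t)))
F2 = (((s OR r) OR (v XOR NOT r)) AND NOT s)
Evaluate both on each of 128 rows (bits = p,q,r,s,t,u,v):
  row 0 [0000000]: F1=0 F2=1 (differ) -> 1
  row 1 [0000001]: F1=0 F2=0 -> 0
  row 2 [0000010]: F1=0 F2=1 (differ) -> 1
  row 3 [0000011]: F1=0 F2=0 -> 0
  row 4 [0000100]: F1=0 F2=1 (differ) -> 1
  (every remaining row is evaluated the same way; all 128 results are listed next)
Full result column, 8 rows per line (p,q,r,s fixed per line; t,u,v runs 000..111 left to right):
  rows 0-7 [p,q,r,s=0000]: 10101001  (ones: 4)
  rows 8-15 [p,q,r,s=0001]: 00000010  (ones: 1)
  rows 16-23 [p,q,r,s=0010]: 11111100  (ones: 6)
  rows 24-31 [p,q,r,s=0011]: 00000010  (ones: 1)
  rows 32-39 [p,q,r,s=0100]: 10101001  (ones: 4)
  rows 40-47 [p,q,r,s=0101]: 00000010  (ones: 1)
  rows 48-55 [p,q,r,s=0110]: 11111100  (ones: 6)
  rows 56-63 [p,q,r,s=0111]: 00000010  (ones: 1)
  rows 64-71 [p,q,r,s=1000]: 10101010  (ones: 4)
  rows 72-79 [p,q,r,s=1001]: 00000000  (ones: 0)
  rows 80-87 [p,q,r,s=1010]: 11111111  (ones: 8)
  rows 88-95 [p,q,r,s=1011]: 00000000  (ones: 0)
  rows 96-103 [p,q,r,s=1100]: 10101010  (ones: 4)
  rows 104-111 [p,q,r,s=1101]: 00000000  (ones: 0)
  rows 112-119 [p,q,r,s=1110]: 11111111  (ones: 8)
  rows 120-127 [p,q,r,s=1111]: 00000000  (ones: 0)
Disagreements = 4+1+6+1+4+1+6+1+4+0+8+0+4+0+8+0 = 48

48


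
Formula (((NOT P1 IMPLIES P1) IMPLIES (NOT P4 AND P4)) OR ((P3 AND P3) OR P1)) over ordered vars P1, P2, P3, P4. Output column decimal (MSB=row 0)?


Formula: (((NOT P1 IMPLIES P1) IMPLIES (NOT P4 AND P4)) OR ((P3 AND P3) OR P1)) over P1, P2, P3, P4 (16 rows)
Evaluate each row (bits = P1,P2,P3,P4, MSB first):
  row 0 [0000]: (((NOT 0 IMPLIES 0) IMPLIES (NOT 0 AND 0)) OR ((0 AND 0) OR 0)) -> 1
  row 1 [0001]: (((NOT 0 IMPLIES 0) IMPLIES (NOT 1 AND 1)) OR ((0 AND 0) OR 0)) -> 1
  row 2 [0010]: (((NOT 0 IMPLIES 0) IMPLIES (NOT 0 AND 0)) OR ((1 AND 1) OR 0)) -> 1
  row 3 [0011]: (((NOT 0 IMPLIES 0) IMPLIES (NOT 1 AND 1)) OR ((1 AND 1) OR 0)) -> 1
  row 4 [0100]: (((NOT 0 IMPLIES 0) IMPLIES (NOT 0 AND 0)) OR ((0 AND 0) OR 0)) -> 1
  row 5 [0101]: (((NOT 0 IMPLIES 0) IMPLIES (NOT 1 AND 1)) OR ((0 AND 0) OR 0)) -> 1
  row 6 [0110]: (((NOT 0 IMPLIES 0) IMPLIES (NOT 0 AND 0)) OR ((1 AND 1) OR 0)) -> 1
  row 7 [0111]: (((NOT 0 IMPLIES 0) IMPLIES (NOT 1 AND 1)) OR ((1 AND 1) OR 0)) -> 1
  row 8 [1000]: (((NOT 1 IMPLIES 1) IMPLIES (NOT 0 AND 0)) OR ((0 AND 0) OR 1)) -> 1
  row 9 [1001]: (((NOT 1 IMPLIES 1) IMPLIES (NOT 1 AND 1)) OR ((0 AND 0) OR 1)) -> 1
  row 10 [1010]: (((NOT 1 IMPLIES 1) IMPLIES (NOT 0 AND 0)) OR ((1 AND 1) OR 1)) -> 1
  row 11 [1011]: (((NOT 1 IMPLIES 1) IMPLIES (NOT 1 AND 1)) OR ((1 AND 1) OR 1)) -> 1
  row 12 [1100]: (((NOT 1 IMPLIES 1) IMPLIES (NOT 0 AND 0)) OR ((0 AND 0) OR 1)) -> 1
  row 13 [1101]: (((NOT 1 IMPLIES 1) IMPLIES (NOT 1 AND 1)) OR ((0 AND 0) OR 1)) -> 1
  row 14 [1110]: (((NOT 1 IMPLIES 1) IMPLIES (NOT 0 AND 0)) OR ((1 AND 1) OR 1)) -> 1
  row 15 [1111]: (((NOT 1 IMPLIES 1) IMPLIES (NOT 1 AND 1)) OR ((1 AND 1) OR 1)) -> 1
Full result column, 4 rows per line (P1,P2 fixed per line; P3,P4 runs 00..11 left to right):
  rows 0-3 [P1,P2=00]: 1111  = hex F
  rows 4-7 [P1,P2=01]: 1111  = hex F
  rows 8-11 [P1,P2=10]: 1111  = hex F
  rows 12-15 [P1,P2=11]: 1111  = hex F
Output column (row 0 .. row 15) = 1111111111111111
Output column grouped in 4s = 1111 1111 1111 1111 = 0xFFFF
Convert to decimal digit by digit (value = value*16 + digit):
  F -> 15
  15*16 + 15 (F) = 255
  255*16 + 15 (F) = 4095
  4095*16 + 15 (F) = 65535
Decimal = 65535

65535


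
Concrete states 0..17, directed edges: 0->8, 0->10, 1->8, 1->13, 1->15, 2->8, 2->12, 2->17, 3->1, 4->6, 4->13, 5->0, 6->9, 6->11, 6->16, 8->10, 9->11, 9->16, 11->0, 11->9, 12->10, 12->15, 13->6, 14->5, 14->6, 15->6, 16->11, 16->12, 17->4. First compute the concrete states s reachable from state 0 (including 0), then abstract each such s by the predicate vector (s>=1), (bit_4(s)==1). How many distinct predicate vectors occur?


BFS from 0:
Concrete reachable: {0, 8, 10}
Abstract via predicates (s>=1), (bit_4(s)==1):
  (0,0) <- {0}
  (1,0) <- {8, 10}
Distinct abstract states = 2

2


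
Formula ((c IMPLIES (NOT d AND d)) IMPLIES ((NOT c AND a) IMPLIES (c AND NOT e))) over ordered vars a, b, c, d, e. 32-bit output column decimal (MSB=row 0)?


Formula: ((c IMPLIES (NOT d AND d)) IMPLIES ((NOT c AND a) IMPLIES (c AND NOT e))) over a, b, c, d, e (32 rows)
Evaluate each row (bits = a,b,c,d,e, MSB first):
  row 0 [00000]: ((0 IMPLIES (NOT 0 AND 0)) IMPLIES ((NOT 0 AND 0) IMPLIES (0 AND NOT 0))) -> 1
  row 1 [00001]: ((0 IMPLIES (NOT 0 AND 0)) IMPLIES ((NOT 0 AND 0) IMPLIES (0 AND NOT 1))) -> 1
  row 2 [00010]: ((0 IMPLIES (NOT 1 AND 1)) IMPLIES ((NOT 0 AND 0) IMPLIES (0 AND NOT 0))) -> 1
  row 3 [00011]: ((0 IMPLIES (NOT 1 AND 1)) IMPLIES ((NOT 0 AND 0) IMPLIES (0 AND NOT 1))) -> 1
  row 4 [00100]: ((1 IMPLIES (NOT 0 AND 0)) IMPLIES ((NOT 1 AND 0) IMPLIES (1 AND NOT 0))) -> 1
  row 5 [00101]: ((1 IMPLIES (NOT 0 AND 0)) IMPLIES ((NOT 1 AND 0) IMPLIES (1 AND NOT 1))) -> 1
  row 6 [00110]: ((1 IMPLIES (NOT 1 AND 1)) IMPLIES ((NOT 1 AND 0) IMPLIES (1 AND NOT 0))) -> 1
  row 7 [00111]: ((1 IMPLIES (NOT 1 AND 1)) IMPLIES ((NOT 1 AND 0) IMPLIES (1 AND NOT 1))) -> 1
  row 8 [01000]: ((0 IMPLIES (NOT 0 AND 0)) IMPLIES ((NOT 0 AND 0) IMPLIES (0 AND NOT 0))) -> 1
  row 9 [01001]: ((0 IMPLIES (NOT 0 AND 0)) IMPLIES ((NOT 0 AND 0) IMPLIES (0 AND NOT 1))) -> 1
  row 10 [01010]: ((0 IMPLIES (NOT 1 AND 1)) IMPLIES ((NOT 0 AND 0) IMPLIES (0 AND NOT 0))) -> 1
  row 11 [01011]: ((0 IMPLIES (NOT 1 AND 1)) IMPLIES ((NOT 0 AND 0) IMPLIES (0 AND NOT 1))) -> 1
  row 12 [01100]: ((1 IMPLIES (NOT 0 AND 0)) IMPLIES ((NOT 1 AND 0) IMPLIES (1 AND NOT 0))) -> 1
  row 13 [01101]: ((1 IMPLIES (NOT 0 AND 0)) IMPLIES ((NOT 1 AND 0) IMPLIES (1 AND NOT 1))) -> 1
  row 14 [01110]: ((1 IMPLIES (NOT 1 AND 1)) IMPLIES ((NOT 1 AND 0) IMPLIES (1 AND NOT 0))) -> 1
  row 15 [01111]: ((1 IMPLIES (NOT 1 AND 1)) IMPLIES ((NOT 1 AND 0) IMPLIES (1 AND NOT 1))) -> 1
  row 16 [10000]: ((0 IMPLIES (NOT 0 AND 0)) IMPLIES ((NOT 0 AND 1) IMPLIES (0 AND NOT 0))) -> 0
  row 17 [10001]: ((0 IMPLIES (NOT 0 AND 0)) IMPLIES ((NOT 0 AND 1) IMPLIES (0 AND NOT 1))) -> 0
  row 18 [10010]: ((0 IMPLIES (NOT 1 AND 1)) IMPLIES ((NOT 0 AND 1) IMPLIES (0 AND NOT 0))) -> 0
  row 19 [10011]: ((0 IMPLIES (NOT 1 AND 1)) IMPLIES ((NOT 0 AND 1) IMPLIES (0 AND NOT 1))) -> 0
  row 20 [10100]: ((1 IMPLIES (NOT 0 AND 0)) IMPLIES ((NOT 1 AND 1) IMPLIES (1 AND NOT 0))) -> 1
  row 21 [10101]: ((1 IMPLIES (NOT 0 AND 0)) IMPLIES ((NOT 1 AND 1) IMPLIES (1 AND NOT 1))) -> 1
  row 22 [10110]: ((1 IMPLIES (NOT 1 AND 1)) IMPLIES ((NOT 1 AND 1) IMPLIES (1 AND NOT 0))) -> 1
  row 23 [10111]: ((1 IMPLIES (NOT 1 AND 1)) IMPLIES ((NOT 1 AND 1) IMPLIES (1 AND NOT 1))) -> 1
  row 24 [11000]: ((0 IMPLIES (NOT 0 AND 0)) IMPLIES ((NOT 0 AND 1) IMPLIES (0 AND NOT 0))) -> 0
  row 25 [11001]: ((0 IMPLIES (NOT 0 AND 0)) IMPLIES ((NOT 0 AND 1) IMPLIES (0 AND NOT 1))) -> 0
  row 26 [11010]: ((0 IMPLIES (NOT 1 AND 1)) IMPLIES ((NOT 0 AND 1) IMPLIES (0 AND NOT 0))) -> 0
  row 27 [11011]: ((0 IMPLIES (NOT 1 AND 1)) IMPLIES ((NOT 0 AND 1) IMPLIES (0 AND NOT 1))) -> 0
  row 28 [11100]: ((1 IMPLIES (NOT 0 AND 0)) IMPLIES ((NOT 1 AND 1) IMPLIES (1 AND NOT 0))) -> 1
  row 29 [11101]: ((1 IMPLIES (NOT 0 AND 0)) IMPLIES ((NOT 1 AND 1) IMPLIES (1 AND NOT 1))) -> 1
  row 30 [11110]: ((1 IMPLIES (NOT 1 AND 1)) IMPLIES ((NOT 1 AND 1) IMPLIES (1 AND NOT 0))) -> 1
  row 31 [11111]: ((1 IMPLIES (NOT 1 AND 1)) IMPLIES ((NOT 1 AND 1) IMPLIES (1 AND NOT 1))) -> 1
Full result column, 4 rows per line (a,b,c fixed per line; d,e runs 00..11 left to right):
  rows 0-3 [a,b,c=000]: 1111  = hex F
  rows 4-7 [a,b,c=001]: 1111  = hex F
  rows 8-11 [a,b,c=010]: 1111  = hex F
  rows 12-15 [a,b,c=011]: 1111  = hex F
  rows 16-19 [a,b,c=100]: 0000  = hex 0
  rows 20-23 [a,b,c=101]: 1111  = hex F
  rows 24-27 [a,b,c=110]: 0000  = hex 0
  rows 28-31 [a,b,c=111]: 1111  = hex F
Output column (row 0 .. row 31) = 11111111111111110000111100001111
Output column grouped in 4s = 1111 1111 1111 1111 0000 1111 0000 1111 = 0xFFFF0F0F
Convert to decimal digit by digit (value = value*16 + digit):
  F -> 15
  15*16 + 15 (F) = 255
  255*16 + 15 (F) = 4095
  4095*16 + 15 (F) = 65535
  65535*16 + 0 = 1048560
  1048560*16 + 15 (F) = 16776975
  16776975*16 + 0 = 268431600
  268431600*16 + 15 (F) = 4294905615
Decimal = 4294905615

4294905615


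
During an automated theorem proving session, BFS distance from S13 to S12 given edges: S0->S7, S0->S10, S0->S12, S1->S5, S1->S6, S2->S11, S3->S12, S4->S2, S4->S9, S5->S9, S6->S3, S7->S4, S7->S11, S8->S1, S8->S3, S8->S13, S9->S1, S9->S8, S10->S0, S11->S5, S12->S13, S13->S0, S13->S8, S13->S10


BFS layer-by-layer from S13:
  dist 0: {S13}
  dist 1: {S0, S8, S10}
  dist 2: {S1, S3, S7, S12}
  -> S12 reached at distance 2
Shortest path length = 2

2


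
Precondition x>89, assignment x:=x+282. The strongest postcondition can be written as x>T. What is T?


Formula: sp(P, x:=E) = exists old_x. (x = E[old_x/x]) AND P[old_x/x] (old_x is the value of x before the assignment; eliminate old_x by solving x = E[old_x/x] for old_x)
Step 1: Precondition P: x>89, i.e. old_x > 89
Step 2: Assignment gives x = old_x + 282, so old_x = x - 282
Step 3: Substitute into P: x - 282 > 89
Step 4: Simplify: x > 89+282 = 371

371


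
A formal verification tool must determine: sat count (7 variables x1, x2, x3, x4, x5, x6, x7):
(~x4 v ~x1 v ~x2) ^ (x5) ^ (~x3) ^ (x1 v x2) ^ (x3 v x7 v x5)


CNF with 5 clauses over 7 vars (128 assignments).
An assignment satisfies CNF iff every clause has >=1 true literal.
Check each row (bits = x1,x2,x3,x4,x5,x6,x7; clause T/F shown):
  row 0 [0000000]: clauses=TFTFF -> 0
  row 1 [0000001]: clauses=TFTFT -> 0
  row 2 [0000010]: clauses=TFTFF -> 0
  row 3 [0000011]: clauses=TFTFT -> 0
  row 4 [0000100]: clauses=TTTFT -> 0
  (every remaining row is evaluated the same way; all 128 results are listed next)
Full result column, 8 rows per line (x1,x2,x3,x4 fixed per line; x5,x6,x7 runs 000..111 left to right):
  rows 0-7 [x1,x2,x3,x4=0000]: 00000000  (ones: 0)
  rows 8-15 [x1,x2,x3,x4=0001]: 00000000  (ones: 0)
  rows 16-23 [x1,x2,x3,x4=0010]: 00000000  (ones: 0)
  rows 24-31 [x1,x2,x3,x4=0011]: 00000000  (ones: 0)
  rows 32-39 [x1,x2,x3,x4=0100]: 00001111  (ones: 4)
  rows 40-47 [x1,x2,x3,x4=0101]: 00001111  (ones: 4)
  rows 48-55 [x1,x2,x3,x4=0110]: 00000000  (ones: 0)
  rows 56-63 [x1,x2,x3,x4=0111]: 00000000  (ones: 0)
  rows 64-71 [x1,x2,x3,x4=1000]: 00001111  (ones: 4)
  rows 72-79 [x1,x2,x3,x4=1001]: 00001111  (ones: 4)
  rows 80-87 [x1,x2,x3,x4=1010]: 00000000  (ones: 0)
  rows 88-95 [x1,x2,x3,x4=1011]: 00000000  (ones: 0)
  rows 96-103 [x1,x2,x3,x4=1100]: 00001111  (ones: 4)
  rows 104-111 [x1,x2,x3,x4=1101]: 00000000  (ones: 0)
  rows 112-119 [x1,x2,x3,x4=1110]: 00000000  (ones: 0)
  rows 120-127 [x1,x2,x3,x4=1111]: 00000000  (ones: 0)
Satisfying assignments = 0+0+0+0+4+4+0+0+4+4+0+0+4+0+0+0 = 20

20


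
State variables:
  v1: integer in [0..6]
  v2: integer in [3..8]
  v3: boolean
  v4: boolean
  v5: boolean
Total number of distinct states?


State space = product of domain sizes of all variables.
Domain sizes:
  v1 (integer in [0..6]): 7
  v2 (integer in [3..8]): 6
  v3 (boolean): 2
  v4 (boolean): 2
  v5 (boolean): 2
Product = 7 * 6 * 2 * 2 * 2 = 336

336


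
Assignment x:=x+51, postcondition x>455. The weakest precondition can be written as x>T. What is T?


Formula: wp(x:=E, P) = P[E/x] (substitute E for x in postcondition)
Step 1: Postcondition: x>455
Step 2: Substitute x+51 for x: x+51>455
Step 3: Solve for x: x > 455-51 = 404

404


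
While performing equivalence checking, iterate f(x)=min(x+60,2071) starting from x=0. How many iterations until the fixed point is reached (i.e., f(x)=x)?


Step 1: x=0, cap=2071, increment=60
Step 2: x grows by 60 each step until capped at 2071; fixed point is x=2071
Step 3: iterations = ceil(2071/60) = 35

35


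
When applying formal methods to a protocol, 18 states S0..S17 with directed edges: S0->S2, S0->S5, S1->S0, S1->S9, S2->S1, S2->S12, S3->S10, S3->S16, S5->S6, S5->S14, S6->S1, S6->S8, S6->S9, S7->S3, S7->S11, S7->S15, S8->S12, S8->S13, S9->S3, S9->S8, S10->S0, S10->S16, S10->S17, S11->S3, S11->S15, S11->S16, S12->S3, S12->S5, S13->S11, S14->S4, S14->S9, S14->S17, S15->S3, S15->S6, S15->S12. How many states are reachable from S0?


BFS from S0:
  layer 0: {S0}
  layer 1: {S2, S5}
  layer 2: {S1, S6, S12, S14}
  layer 3: {S3, S4, S8, S9, S17}
  layer 4: {S10, S13, S16}
  layer 5: {S11}
  layer 6: {S15}
Reachable set: {S0, S1, S2, S3, S4, S5, S6, S8, S9, S10, S11, S12, S13, S14, S15, S16, S17}
Count = 17

17


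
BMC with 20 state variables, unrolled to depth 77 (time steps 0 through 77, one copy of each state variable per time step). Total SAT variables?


BMC unrolls to depth k, creating one copy of each state var for steps 0..k.
Step count = 77 + 1 = 78 (steps 0 through 77)
Vars per step = 20
Total = 20 * 78 = 1560

1560


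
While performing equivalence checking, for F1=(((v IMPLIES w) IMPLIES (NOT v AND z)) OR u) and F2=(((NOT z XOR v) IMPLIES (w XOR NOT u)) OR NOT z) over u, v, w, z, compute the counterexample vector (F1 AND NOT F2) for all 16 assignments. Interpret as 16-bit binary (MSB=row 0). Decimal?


F1 = (((v IMPLIES w) IMPLIES (NOT v AND z)) OR u)
F2 = (((NOT z XOR v) IMPLIES (w XOR NOT u)) OR NOT z)
Counterexample to F1=>F2 is where F1=1 and F2=0.
Evaluate each row (bits = u,v,w,z, MSB first):
  row 0 [0000]: F1=0 F2=1 -> F1&~F2 -> 0
  row 1 [0001]: F1=1 F2=1 -> F1&~F2 -> 0
  row 2 [0010]: F1=0 F2=1 -> F1&~F2 -> 0
  row 3 [0011]: F1=1 F2=1 -> F1&~F2 -> 0
  row 4 [0100]: F1=1 F2=1 -> F1&~F2 -> 0
  row 5 [0101]: F1=1 F2=1 -> F1&~F2 -> 0
  row 6 [0110]: F1=0 F2=1 -> F1&~F2 -> 0
  row 7 [0111]: F1=0 F2=0 -> F1&~F2 -> 0
  row 8 [1000]: F1=1 F2=1 -> F1&~F2 -> 0
  row 9 [1001]: F1=1 F2=1 -> F1&~F2 -> 0
  row 10 [1010]: F1=1 F2=1 -> F1&~F2 -> 0
  row 11 [1011]: F1=1 F2=1 -> F1&~F2 -> 0
  row 12 [1100]: F1=1 F2=1 -> F1&~F2 -> 0
  row 13 [1101]: F1=1 F2=0 -> F1&~F2 -> 1
  row 14 [1110]: F1=1 F2=1 -> F1&~F2 -> 0
  row 15 [1111]: F1=1 F2=1 -> F1&~F2 -> 0
Full result column, 4 rows per line (u,v fixed per line; w,z runs 00..11 left to right):
  rows 0-3 [u,v=00]: 0000  = hex 0
  rows 4-7 [u,v=01]: 0000  = hex 0
  rows 8-11 [u,v=10]: 0000  = hex 0
  rows 12-15 [u,v=11]: 0100  = hex 4
Counterexample vector (row 0 .. row 15) = 0000000000000100
Output column grouped in 4s = 0000 0000 0000 0100 = 0x0004
Convert to decimal digit by digit (value = value*16 + digit):
  0 -> 0
  0*16 + 0 = 0
  0*16 + 0 = 0
  0*16 + 4 = 4
Decimal = 4

4


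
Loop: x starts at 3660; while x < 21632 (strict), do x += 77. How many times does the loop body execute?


Step 1: x goes from 3660 toward 21632 by 77; the body runs while x<21632, so iterations = ceil((bound-start)/step)
Step 2: Distance=17972
Step 3: ceil(17972/77)=234

234


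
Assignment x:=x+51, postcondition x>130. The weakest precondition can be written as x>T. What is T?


Formula: wp(x:=E, P) = P[E/x] (substitute E for x in postcondition)
Step 1: Postcondition: x>130
Step 2: Substitute x+51 for x: x+51>130
Step 3: Solve for x: x > 130-51 = 79

79


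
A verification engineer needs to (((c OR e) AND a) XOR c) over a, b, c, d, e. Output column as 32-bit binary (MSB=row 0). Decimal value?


Formula: (((c OR e) AND a) XOR c) over a, b, c, d, e (32 rows)
Evaluate each row (bits = a,b,c,d,e, MSB first):
  row 0 [00000]: (((0 OR 0) AND 0) XOR 0) -> 0
  row 1 [00001]: (((0 OR 1) AND 0) XOR 0) -> 0
  row 2 [00010]: (((0 OR 0) AND 0) XOR 0) -> 0
  row 3 [00011]: (((0 OR 1) AND 0) XOR 0) -> 0
  row 4 [00100]: (((1 OR 0) AND 0) XOR 1) -> 1
  row 5 [00101]: (((1 OR 1) AND 0) XOR 1) -> 1
  row 6 [00110]: (((1 OR 0) AND 0) XOR 1) -> 1
  row 7 [00111]: (((1 OR 1) AND 0) XOR 1) -> 1
  row 8 [01000]: (((0 OR 0) AND 0) XOR 0) -> 0
  row 9 [01001]: (((0 OR 1) AND 0) XOR 0) -> 0
  row 10 [01010]: (((0 OR 0) AND 0) XOR 0) -> 0
  row 11 [01011]: (((0 OR 1) AND 0) XOR 0) -> 0
  row 12 [01100]: (((1 OR 0) AND 0) XOR 1) -> 1
  row 13 [01101]: (((1 OR 1) AND 0) XOR 1) -> 1
  row 14 [01110]: (((1 OR 0) AND 0) XOR 1) -> 1
  row 15 [01111]: (((1 OR 1) AND 0) XOR 1) -> 1
  row 16 [10000]: (((0 OR 0) AND 1) XOR 0) -> 0
  row 17 [10001]: (((0 OR 1) AND 1) XOR 0) -> 1
  row 18 [10010]: (((0 OR 0) AND 1) XOR 0) -> 0
  row 19 [10011]: (((0 OR 1) AND 1) XOR 0) -> 1
  row 20 [10100]: (((1 OR 0) AND 1) XOR 1) -> 0
  row 21 [10101]: (((1 OR 1) AND 1) XOR 1) -> 0
  row 22 [10110]: (((1 OR 0) AND 1) XOR 1) -> 0
  row 23 [10111]: (((1 OR 1) AND 1) XOR 1) -> 0
  row 24 [11000]: (((0 OR 0) AND 1) XOR 0) -> 0
  row 25 [11001]: (((0 OR 1) AND 1) XOR 0) -> 1
  row 26 [11010]: (((0 OR 0) AND 1) XOR 0) -> 0
  row 27 [11011]: (((0 OR 1) AND 1) XOR 0) -> 1
  row 28 [11100]: (((1 OR 0) AND 1) XOR 1) -> 0
  row 29 [11101]: (((1 OR 1) AND 1) XOR 1) -> 0
  row 30 [11110]: (((1 OR 0) AND 1) XOR 1) -> 0
  row 31 [11111]: (((1 OR 1) AND 1) XOR 1) -> 0
Full result column, 4 rows per line (a,b,c fixed per line; d,e runs 00..11 left to right):
  rows 0-3 [a,b,c=000]: 0000  = hex 0
  rows 4-7 [a,b,c=001]: 1111  = hex F
  rows 8-11 [a,b,c=010]: 0000  = hex 0
  rows 12-15 [a,b,c=011]: 1111  = hex F
  rows 16-19 [a,b,c=100]: 0101  = hex 5
  rows 20-23 [a,b,c=101]: 0000  = hex 0
  rows 24-27 [a,b,c=110]: 0101  = hex 5
  rows 28-31 [a,b,c=111]: 0000  = hex 0
Output column (row 0 .. row 31) = 00001111000011110101000001010000
Output column grouped in 4s = 0000 1111 0000 1111 0101 0000 0101 0000 = 0x0F0F5050
Convert to decimal digit by digit (value = value*16 + digit):
  0 -> 0
  0*16 + 15 (F) = 15
  15*16 + 0 = 240
  240*16 + 15 (F) = 3855
  3855*16 + 5 = 61685
  61685*16 + 0 = 986960
  986960*16 + 5 = 15791365
  15791365*16 + 0 = 252661840
Decimal = 252661840

252661840


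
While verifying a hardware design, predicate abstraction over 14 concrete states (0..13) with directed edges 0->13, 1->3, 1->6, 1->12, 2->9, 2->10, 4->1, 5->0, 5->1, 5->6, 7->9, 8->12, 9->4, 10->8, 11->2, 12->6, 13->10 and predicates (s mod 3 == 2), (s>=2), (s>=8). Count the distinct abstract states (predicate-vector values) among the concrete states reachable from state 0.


BFS from 0:
Concrete reachable: {0, 6, 8, 10, 12, 13}
Abstract via predicates (s mod 3 == 2), (s>=2), (s>=8):
  (0,0,0) <- {0}
  (0,1,0) <- {6}
  (0,1,1) <- {10, 12, 13}
  (1,1,1) <- {8}
Distinct abstract states = 4

4


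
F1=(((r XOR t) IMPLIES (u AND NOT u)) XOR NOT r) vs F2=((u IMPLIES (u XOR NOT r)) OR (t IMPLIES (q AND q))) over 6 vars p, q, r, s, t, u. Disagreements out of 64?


F1 = (((r XOR t) IMPLIES (u AND NOT u)) XOR NOT r)
F2 = ((u IMPLIES (u XOR NOT r)) OR (t IMPLIES (q AND q)))
Evaluate both on each of 64 rows (bits = p,q,r,s,t,u):
  row 0 [000000]: F1=0 F2=1 (differ) -> 1
  row 1 [000001]: F1=0 F2=1 (differ) -> 1
  row 2 [000010]: F1=1 F2=1 -> 0
  row 3 [000011]: F1=1 F2=0 (differ) -> 1
  row 4 [000100]: F1=0 F2=1 (differ) -> 1
  (every remaining row is evaluated the same way; all 64 results are listed next)
Full result column, 8 rows per line (p,q,r fixed per line; s,t,u runs 000..111 left to right):
  rows 0-7 [p,q,r=000]: 11011101  (ones: 6)
  rows 8-15 [p,q,r=001]: 11001100  (ones: 4)
  rows 16-23 [p,q,r=010]: 11001100  (ones: 4)
  rows 24-31 [p,q,r=011]: 11001100  (ones: 4)
  rows 32-39 [p,q,r=100]: 11011101  (ones: 6)
  rows 40-47 [p,q,r=101]: 11001100  (ones: 4)
  rows 48-55 [p,q,r=110]: 11001100  (ones: 4)
  rows 56-63 [p,q,r=111]: 11001100  (ones: 4)
Disagreements = 6+4+4+4+6+4+4+4 = 36

36


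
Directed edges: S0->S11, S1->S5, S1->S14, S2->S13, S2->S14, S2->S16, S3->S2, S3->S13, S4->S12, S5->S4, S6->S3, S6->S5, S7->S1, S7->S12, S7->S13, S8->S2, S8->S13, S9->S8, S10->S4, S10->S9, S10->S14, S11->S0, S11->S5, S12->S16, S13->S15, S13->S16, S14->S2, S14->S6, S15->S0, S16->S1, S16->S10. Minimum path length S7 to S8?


BFS layer-by-layer from S7:
  dist 0: {S7}
  dist 1: {S1, S12, S13}
  dist 2: {S5, S14, S15, S16}
  dist 3: {S0, S2, S4, S6, S10}
  dist 4: {S3, S9, S11}
  dist 5: {S8}
  -> S8 reached at distance 5
Shortest path length = 5

5


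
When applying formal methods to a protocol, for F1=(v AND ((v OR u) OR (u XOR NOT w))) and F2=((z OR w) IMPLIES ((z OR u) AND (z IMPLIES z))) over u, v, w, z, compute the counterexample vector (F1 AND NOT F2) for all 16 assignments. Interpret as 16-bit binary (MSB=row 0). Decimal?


F1 = (v AND ((v OR u) OR (u XOR NOT w)))
F2 = ((z OR w) IMPLIES ((z OR u) AND (z IMPLIES z)))
Counterexample to F1=>F2 is where F1=1 and F2=0.
Evaluate each row (bits = u,v,w,z, MSB first):
  row 0 [0000]: F1=0 F2=1 -> F1&~F2 -> 0
  row 1 [0001]: F1=0 F2=1 -> F1&~F2 -> 0
  row 2 [0010]: F1=0 F2=0 -> F1&~F2 -> 0
  row 3 [0011]: F1=0 F2=1 -> F1&~F2 -> 0
  row 4 [0100]: F1=1 F2=1 -> F1&~F2 -> 0
  row 5 [0101]: F1=1 F2=1 -> F1&~F2 -> 0
  row 6 [0110]: F1=1 F2=0 -> F1&~F2 -> 1
  row 7 [0111]: F1=1 F2=1 -> F1&~F2 -> 0
  row 8 [1000]: F1=0 F2=1 -> F1&~F2 -> 0
  row 9 [1001]: F1=0 F2=1 -> F1&~F2 -> 0
  row 10 [1010]: F1=0 F2=1 -> F1&~F2 -> 0
  row 11 [1011]: F1=0 F2=1 -> F1&~F2 -> 0
  row 12 [1100]: F1=1 F2=1 -> F1&~F2 -> 0
  row 13 [1101]: F1=1 F2=1 -> F1&~F2 -> 0
  row 14 [1110]: F1=1 F2=1 -> F1&~F2 -> 0
  row 15 [1111]: F1=1 F2=1 -> F1&~F2 -> 0
Full result column, 4 rows per line (u,v fixed per line; w,z runs 00..11 left to right):
  rows 0-3 [u,v=00]: 0000  = hex 0
  rows 4-7 [u,v=01]: 0010  = hex 2
  rows 8-11 [u,v=10]: 0000  = hex 0
  rows 12-15 [u,v=11]: 0000  = hex 0
Counterexample vector (row 0 .. row 15) = 0000001000000000
Output column grouped in 4s = 0000 0010 0000 0000 = 0x0200
Convert to decimal digit by digit (value = value*16 + digit):
  0 -> 0
  0*16 + 2 = 2
  2*16 + 0 = 32
  32*16 + 0 = 512
Decimal = 512

512


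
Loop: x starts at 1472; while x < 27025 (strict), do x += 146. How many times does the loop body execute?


Step 1: x goes from 1472 toward 27025 by 146; the body runs while x<27025, so iterations = ceil((bound-start)/step)
Step 2: Distance=25553
Step 3: ceil(25553/146)=176

176


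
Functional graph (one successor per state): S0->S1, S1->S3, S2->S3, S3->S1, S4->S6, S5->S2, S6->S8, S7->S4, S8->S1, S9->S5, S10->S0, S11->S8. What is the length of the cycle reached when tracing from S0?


Trace from S0 until a state repeats:
  S0 -> S1 -> S3 -> S1
S1 first seen at step 1, revisited at step 3.
Cycle length = 3 - 1 = 2

2


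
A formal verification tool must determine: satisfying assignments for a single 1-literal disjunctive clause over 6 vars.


Step 1: Total=2^6=64
Step 2: Unsat when all 1 false: 2^5=32
Step 3: Sat=64-32=32

32


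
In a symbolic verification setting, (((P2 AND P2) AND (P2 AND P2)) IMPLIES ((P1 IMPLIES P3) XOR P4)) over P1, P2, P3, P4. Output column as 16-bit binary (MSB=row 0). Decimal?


Formula: (((P2 AND P2) AND (P2 AND P2)) IMPLIES ((P1 IMPLIES P3) XOR P4)) over P1, P2, P3, P4 (16 rows)
Evaluate each row (bits = P1,P2,P3,P4, MSB first):
  row 0 [0000]: (((0 AND 0) AND (0 AND 0)) IMPLIES ((0 IMPLIES 0) XOR 0)) -> 1
  row 1 [0001]: (((0 AND 0) AND (0 AND 0)) IMPLIES ((0 IMPLIES 0) XOR 1)) -> 1
  row 2 [0010]: (((0 AND 0) AND (0 AND 0)) IMPLIES ((0 IMPLIES 1) XOR 0)) -> 1
  row 3 [0011]: (((0 AND 0) AND (0 AND 0)) IMPLIES ((0 IMPLIES 1) XOR 1)) -> 1
  row 4 [0100]: (((1 AND 1) AND (1 AND 1)) IMPLIES ((0 IMPLIES 0) XOR 0)) -> 1
  row 5 [0101]: (((1 AND 1) AND (1 AND 1)) IMPLIES ((0 IMPLIES 0) XOR 1)) -> 0
  row 6 [0110]: (((1 AND 1) AND (1 AND 1)) IMPLIES ((0 IMPLIES 1) XOR 0)) -> 1
  row 7 [0111]: (((1 AND 1) AND (1 AND 1)) IMPLIES ((0 IMPLIES 1) XOR 1)) -> 0
  row 8 [1000]: (((0 AND 0) AND (0 AND 0)) IMPLIES ((1 IMPLIES 0) XOR 0)) -> 1
  row 9 [1001]: (((0 AND 0) AND (0 AND 0)) IMPLIES ((1 IMPLIES 0) XOR 1)) -> 1
  row 10 [1010]: (((0 AND 0) AND (0 AND 0)) IMPLIES ((1 IMPLIES 1) XOR 0)) -> 1
  row 11 [1011]: (((0 AND 0) AND (0 AND 0)) IMPLIES ((1 IMPLIES 1) XOR 1)) -> 1
  row 12 [1100]: (((1 AND 1) AND (1 AND 1)) IMPLIES ((1 IMPLIES 0) XOR 0)) -> 0
  row 13 [1101]: (((1 AND 1) AND (1 AND 1)) IMPLIES ((1 IMPLIES 0) XOR 1)) -> 1
  row 14 [1110]: (((1 AND 1) AND (1 AND 1)) IMPLIES ((1 IMPLIES 1) XOR 0)) -> 1
  row 15 [1111]: (((1 AND 1) AND (1 AND 1)) IMPLIES ((1 IMPLIES 1) XOR 1)) -> 0
Full result column, 4 rows per line (P1,P2 fixed per line; P3,P4 runs 00..11 left to right):
  rows 0-3 [P1,P2=00]: 1111  = hex F
  rows 4-7 [P1,P2=01]: 1010  = hex A
  rows 8-11 [P1,P2=10]: 1111  = hex F
  rows 12-15 [P1,P2=11]: 0110  = hex 6
Output column (row 0 .. row 15) = 1111101011110110
Output column grouped in 4s = 1111 1010 1111 0110 = 0xFAF6
Convert to decimal digit by digit (value = value*16 + digit):
  F -> 15
  15*16 + 10 (A) = 250
  250*16 + 15 (F) = 4015
  4015*16 + 6 = 64246
Decimal = 64246

64246


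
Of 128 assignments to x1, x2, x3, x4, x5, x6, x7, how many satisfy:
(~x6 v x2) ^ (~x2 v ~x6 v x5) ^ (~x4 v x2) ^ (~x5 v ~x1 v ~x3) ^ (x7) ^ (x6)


CNF with 6 clauses over 7 vars (128 assignments).
An assignment satisfies CNF iff every clause has >=1 true literal.
Check each row (bits = x1,x2,x3,x4,x5,x6,x7; clause T/F shown):
  row 0 [0000000]: clauses=TTTTFF -> 0
  row 1 [0000001]: clauses=TTTTTF -> 0
  row 2 [0000010]: clauses=FTTTFT -> 0
  row 3 [0000011]: clauses=FTTTTT -> 0
  row 4 [0000100]: clauses=TTTTFF -> 0
  (every remaining row is evaluated the same way; all 128 results are listed next)
Full result column, 8 rows per line (x1,x2,x3,x4 fixed per line; x5,x6,x7 runs 000..111 left to right):
  rows 0-7 [x1,x2,x3,x4=0000]: 00000000  (ones: 0)
  rows 8-15 [x1,x2,x3,x4=0001]: 00000000  (ones: 0)
  rows 16-23 [x1,x2,x3,x4=0010]: 00000000  (ones: 0)
  rows 24-31 [x1,x2,x3,x4=0011]: 00000000  (ones: 0)
  rows 32-39 [x1,x2,x3,x4=0100]: 00000001  (ones: 1)
  rows 40-47 [x1,x2,x3,x4=0101]: 00000001  (ones: 1)
  rows 48-55 [x1,x2,x3,x4=0110]: 00000001  (ones: 1)
  rows 56-63 [x1,x2,x3,x4=0111]: 00000001  (ones: 1)
  rows 64-71 [x1,x2,x3,x4=1000]: 00000000  (ones: 0)
  rows 72-79 [x1,x2,x3,x4=1001]: 00000000  (ones: 0)
  rows 80-87 [x1,x2,x3,x4=1010]: 00000000  (ones: 0)
  rows 88-95 [x1,x2,x3,x4=1011]: 00000000  (ones: 0)
  rows 96-103 [x1,x2,x3,x4=1100]: 00000001  (ones: 1)
  rows 104-111 [x1,x2,x3,x4=1101]: 00000001  (ones: 1)
  rows 112-119 [x1,x2,x3,x4=1110]: 00000000  (ones: 0)
  rows 120-127 [x1,x2,x3,x4=1111]: 00000000  (ones: 0)
Satisfying assignments = 0+0+0+0+1+1+1+1+0+0+0+0+1+1+0+0 = 6

6


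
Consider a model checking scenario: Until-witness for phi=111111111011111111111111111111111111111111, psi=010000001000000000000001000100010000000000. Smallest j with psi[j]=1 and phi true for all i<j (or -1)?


(phi U psi) at 0: need smallest j with psi[j]=1 and phi[i]=1 for all i in [0,j).
Scan from step 0:
  step 0: phi=1, psi=0 -> continue
  step 1: psi=1 and phi held for [0,1) -> witness found
Witness step = 1

1


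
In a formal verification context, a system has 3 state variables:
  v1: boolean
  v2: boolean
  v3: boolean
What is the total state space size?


State space = product of domain sizes of all variables.
Domain sizes:
  v1 (boolean): 2
  v2 (boolean): 2
  v3 (boolean): 2
Product = 2 * 2 * 2 = 8

8


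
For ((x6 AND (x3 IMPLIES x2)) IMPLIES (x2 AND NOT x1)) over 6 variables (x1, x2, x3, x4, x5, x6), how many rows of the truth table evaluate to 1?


Formula: ((x6 AND (x3 IMPLIES x2)) IMPLIES (x2 AND NOT x1)) over 6 vars (64 rows)
Evaluate each row (x1, x2, x3, x4, x5, x6 as bits, MSB first):
  row 0 [000000]: ((0 AND (0 IMPLIES 0)) IMPLIES (0 AND NOT 0)) -> 1
  row 1 [000001]: ((1 AND (0 IMPLIES 0)) IMPLIES (0 AND NOT 0)) -> 0
  row 2 [000010]: ((0 AND (0 IMPLIES 0)) IMPLIES (0 AND NOT 0)) -> 1
  row 3 [000011]: ((1 AND (0 IMPLIES 0)) IMPLIES (0 AND NOT 0)) -> 0
  row 4 [000100]: ((0 AND (0 IMPLIES 0)) IMPLIES (0 AND NOT 0)) -> 1
  (every remaining row is evaluated the same way; all 64 results are listed next)
Full result column, 8 rows per line (x1,x2,x3 fixed per line; x4,x5,x6 runs 000..111 left to right):
  rows 0-7 [x1,x2,x3=000]: 10101010  (ones: 4)
  rows 8-15 [x1,x2,x3=001]: 11111111  (ones: 8)
  rows 16-23 [x1,x2,x3=010]: 11111111  (ones: 8)
  rows 24-31 [x1,x2,x3=011]: 11111111  (ones: 8)
  rows 32-39 [x1,x2,x3=100]: 10101010  (ones: 4)
  rows 40-47 [x1,x2,x3=101]: 11111111  (ones: 8)
  rows 48-55 [x1,x2,x3=110]: 10101010  (ones: 4)
  rows 56-63 [x1,x2,x3=111]: 10101010  (ones: 4)
Count of 1-rows = 4+8+8+8+4+8+4+4 = 48

48


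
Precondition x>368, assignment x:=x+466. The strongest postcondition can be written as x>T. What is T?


Formula: sp(P, x:=E) = exists old_x. (x = E[old_x/x]) AND P[old_x/x] (old_x is the value of x before the assignment; eliminate old_x by solving x = E[old_x/x] for old_x)
Step 1: Precondition P: x>368, i.e. old_x > 368
Step 2: Assignment gives x = old_x + 466, so old_x = x - 466
Step 3: Substitute into P: x - 466 > 368
Step 4: Simplify: x > 368+466 = 834

834


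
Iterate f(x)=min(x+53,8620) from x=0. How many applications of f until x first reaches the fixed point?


Step 1: x=0, cap=8620, increment=53
Step 2: x grows by 53 each step until capped at 8620; fixed point is x=8620
Step 3: iterations = ceil(8620/53) = 163

163


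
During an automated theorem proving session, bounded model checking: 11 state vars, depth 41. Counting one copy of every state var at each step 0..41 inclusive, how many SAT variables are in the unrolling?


BMC unrolls to depth k, creating one copy of each state var for steps 0..k.
Step count = 41 + 1 = 42 (steps 0 through 41)
Vars per step = 11
Total = 11 * 42 = 462

462


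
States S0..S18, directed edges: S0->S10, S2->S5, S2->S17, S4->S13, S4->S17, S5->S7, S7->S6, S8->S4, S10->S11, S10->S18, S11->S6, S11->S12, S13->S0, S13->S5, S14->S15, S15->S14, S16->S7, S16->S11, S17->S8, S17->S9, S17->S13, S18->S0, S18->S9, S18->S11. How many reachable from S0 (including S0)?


BFS from S0:
  layer 0: {S0}
  layer 1: {S10}
  layer 2: {S11, S18}
  layer 3: {S6, S9, S12}
Reachable set: {S0, S6, S9, S10, S11, S12, S18}
Count = 7

7


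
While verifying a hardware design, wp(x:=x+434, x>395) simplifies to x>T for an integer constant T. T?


Formula: wp(x:=E, P) = P[E/x] (substitute E for x in postcondition)
Step 1: Postcondition: x>395
Step 2: Substitute x+434 for x: x+434>395
Step 3: Solve for x: x > 395-434 = -39

-39


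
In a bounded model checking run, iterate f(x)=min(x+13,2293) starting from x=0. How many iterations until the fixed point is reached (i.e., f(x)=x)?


Step 1: x=0, cap=2293, increment=13
Step 2: x grows by 13 each step until capped at 2293; fixed point is x=2293
Step 3: iterations = ceil(2293/13) = 177

177


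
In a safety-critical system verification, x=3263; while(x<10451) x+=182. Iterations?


Step 1: x goes from 3263 toward 10451 by 182; the body runs while x<10451, so iterations = ceil((bound-start)/step)
Step 2: Distance=7188
Step 3: ceil(7188/182)=40

40


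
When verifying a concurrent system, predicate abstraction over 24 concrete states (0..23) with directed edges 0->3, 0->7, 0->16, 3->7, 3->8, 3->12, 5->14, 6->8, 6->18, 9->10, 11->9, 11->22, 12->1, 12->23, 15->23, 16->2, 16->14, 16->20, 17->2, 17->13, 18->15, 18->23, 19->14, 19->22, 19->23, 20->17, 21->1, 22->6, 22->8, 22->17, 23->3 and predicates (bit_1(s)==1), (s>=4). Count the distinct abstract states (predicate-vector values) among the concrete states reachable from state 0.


BFS from 0:
Concrete reachable: {0, 1, 2, 3, 7, 8, 12, 13, 14, 16, 17, 20, 23}
Abstract via predicates (bit_1(s)==1), (s>=4):
  (0,0) <- {0, 1}
  (0,1) <- {8, 12, 13, 16, 17, 20}
  (1,0) <- {2, 3}
  (1,1) <- {7, 14, 23}
Distinct abstract states = 4

4


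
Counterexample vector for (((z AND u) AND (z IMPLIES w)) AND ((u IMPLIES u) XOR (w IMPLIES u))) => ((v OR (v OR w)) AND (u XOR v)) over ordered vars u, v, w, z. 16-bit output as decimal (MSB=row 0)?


F1 = (((z AND u) AND (z IMPLIES w)) AND ((u IMPLIES u) XOR (w IMPLIES u)))
F2 = ((v OR (v OR w)) AND (u XOR v))
Counterexample to F1=>F2 is where F1=1 and F2=0.
Evaluate each row (bits = u,v,w,z, MSB first):
  row 0 [0000]: F1=0 F2=0 -> F1&~F2 -> 0
  row 1 [0001]: F1=0 F2=0 -> F1&~F2 -> 0
  row 2 [0010]: F1=0 F2=0 -> F1&~F2 -> 0
  row 3 [0011]: F1=0 F2=0 -> F1&~F2 -> 0
  row 4 [0100]: F1=0 F2=1 -> F1&~F2 -> 0
  row 5 [0101]: F1=0 F2=1 -> F1&~F2 -> 0
  row 6 [0110]: F1=0 F2=1 -> F1&~F2 -> 0
  row 7 [0111]: F1=0 F2=1 -> F1&~F2 -> 0
  row 8 [1000]: F1=0 F2=0 -> F1&~F2 -> 0
  row 9 [1001]: F1=0 F2=0 -> F1&~F2 -> 0
  row 10 [1010]: F1=0 F2=1 -> F1&~F2 -> 0
  row 11 [1011]: F1=0 F2=1 -> F1&~F2 -> 0
  row 12 [1100]: F1=0 F2=0 -> F1&~F2 -> 0
  row 13 [1101]: F1=0 F2=0 -> F1&~F2 -> 0
  row 14 [1110]: F1=0 F2=0 -> F1&~F2 -> 0
  row 15 [1111]: F1=0 F2=0 -> F1&~F2 -> 0
Full result column, 4 rows per line (u,v fixed per line; w,z runs 00..11 left to right):
  rows 0-3 [u,v=00]: 0000  = hex 0
  rows 4-7 [u,v=01]: 0000  = hex 0
  rows 8-11 [u,v=10]: 0000  = hex 0
  rows 12-15 [u,v=11]: 0000  = hex 0
Counterexample vector (row 0 .. row 15) = 0000000000000000
Output column grouped in 4s = 0000 0000 0000 0000 = 0x0000
Convert to decimal digit by digit (value = value*16 + digit):
  0 -> 0
  0*16 + 0 = 0
  0*16 + 0 = 0
  0*16 + 0 = 0
Decimal = 0

0


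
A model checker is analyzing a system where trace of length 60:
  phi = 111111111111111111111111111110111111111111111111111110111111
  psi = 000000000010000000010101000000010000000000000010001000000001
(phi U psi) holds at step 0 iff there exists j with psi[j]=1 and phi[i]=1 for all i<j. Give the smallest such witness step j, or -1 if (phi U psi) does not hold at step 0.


(phi U psi) at 0: need smallest j with psi[j]=1 and phi[i]=1 for all i in [0,j).
Scan from step 0:
  step 0: phi=1, psi=0 -> continue
  step 1: phi=1, psi=0 -> continue
  step 2: phi=1, psi=0 -> continue
  step 3: phi=1, psi=0 -> continue
  step 10: psi=1 and phi held for [0,10) -> witness found
Witness step = 10

10


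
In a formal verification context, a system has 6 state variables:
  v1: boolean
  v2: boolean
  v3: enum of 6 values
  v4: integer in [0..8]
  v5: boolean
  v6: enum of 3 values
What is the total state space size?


State space = product of domain sizes of all variables.
Domain sizes:
  v1 (boolean): 2
  v2 (boolean): 2
  v3 (enum of 6 values): 6
  v4 (integer in [0..8]): 9
  v5 (boolean): 2
  v6 (enum of 3 values): 3
Product = 2 * 2 * 6 * 9 * 2 * 3 = 1296

1296


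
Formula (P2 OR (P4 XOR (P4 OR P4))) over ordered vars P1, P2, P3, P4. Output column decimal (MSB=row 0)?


Formula: (P2 OR (P4 XOR (P4 OR P4))) over P1, P2, P3, P4 (16 rows)
Evaluate each row (bits = P1,P2,P3,P4, MSB first):
  row 0 [0000]: (0 OR (0 XOR (0 OR 0))) -> 0
  row 1 [0001]: (0 OR (1 XOR (1 OR 1))) -> 0
  row 2 [0010]: (0 OR (0 XOR (0 OR 0))) -> 0
  row 3 [0011]: (0 OR (1 XOR (1 OR 1))) -> 0
  row 4 [0100]: (1 OR (0 XOR (0 OR 0))) -> 1
  row 5 [0101]: (1 OR (1 XOR (1 OR 1))) -> 1
  row 6 [0110]: (1 OR (0 XOR (0 OR 0))) -> 1
  row 7 [0111]: (1 OR (1 XOR (1 OR 1))) -> 1
  row 8 [1000]: (0 OR (0 XOR (0 OR 0))) -> 0
  row 9 [1001]: (0 OR (1 XOR (1 OR 1))) -> 0
  row 10 [1010]: (0 OR (0 XOR (0 OR 0))) -> 0
  row 11 [1011]: (0 OR (1 XOR (1 OR 1))) -> 0
  row 12 [1100]: (1 OR (0 XOR (0 OR 0))) -> 1
  row 13 [1101]: (1 OR (1 XOR (1 OR 1))) -> 1
  row 14 [1110]: (1 OR (0 XOR (0 OR 0))) -> 1
  row 15 [1111]: (1 OR (1 XOR (1 OR 1))) -> 1
Full result column, 4 rows per line (P1,P2 fixed per line; P3,P4 runs 00..11 left to right):
  rows 0-3 [P1,P2=00]: 0000  = hex 0
  rows 4-7 [P1,P2=01]: 1111  = hex F
  rows 8-11 [P1,P2=10]: 0000  = hex 0
  rows 12-15 [P1,P2=11]: 1111  = hex F
Output column (row 0 .. row 15) = 0000111100001111
Output column grouped in 4s = 0000 1111 0000 1111 = 0x0F0F
Convert to decimal digit by digit (value = value*16 + digit):
  0 -> 0
  0*16 + 15 (F) = 15
  15*16 + 0 = 240
  240*16 + 15 (F) = 3855
Decimal = 3855

3855


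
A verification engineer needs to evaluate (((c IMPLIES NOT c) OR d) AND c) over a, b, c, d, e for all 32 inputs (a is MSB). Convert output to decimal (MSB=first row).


Formula: (((c IMPLIES NOT c) OR d) AND c) over a, b, c, d, e (32 rows)
Evaluate each row (bits = a,b,c,d,e, MSB first):
  row 0 [00000]: (((0 IMPLIES NOT 0) OR 0) AND 0) -> 0
  row 1 [00001]: (((0 IMPLIES NOT 0) OR 0) AND 0) -> 0
  row 2 [00010]: (((0 IMPLIES NOT 0) OR 1) AND 0) -> 0
  row 3 [00011]: (((0 IMPLIES NOT 0) OR 1) AND 0) -> 0
  row 4 [00100]: (((1 IMPLIES NOT 1) OR 0) AND 1) -> 0
  row 5 [00101]: (((1 IMPLIES NOT 1) OR 0) AND 1) -> 0
  row 6 [00110]: (((1 IMPLIES NOT 1) OR 1) AND 1) -> 1
  row 7 [00111]: (((1 IMPLIES NOT 1) OR 1) AND 1) -> 1
  row 8 [01000]: (((0 IMPLIES NOT 0) OR 0) AND 0) -> 0
  row 9 [01001]: (((0 IMPLIES NOT 0) OR 0) AND 0) -> 0
  row 10 [01010]: (((0 IMPLIES NOT 0) OR 1) AND 0) -> 0
  row 11 [01011]: (((0 IMPLIES NOT 0) OR 1) AND 0) -> 0
  row 12 [01100]: (((1 IMPLIES NOT 1) OR 0) AND 1) -> 0
  row 13 [01101]: (((1 IMPLIES NOT 1) OR 0) AND 1) -> 0
  row 14 [01110]: (((1 IMPLIES NOT 1) OR 1) AND 1) -> 1
  row 15 [01111]: (((1 IMPLIES NOT 1) OR 1) AND 1) -> 1
  row 16 [10000]: (((0 IMPLIES NOT 0) OR 0) AND 0) -> 0
  row 17 [10001]: (((0 IMPLIES NOT 0) OR 0) AND 0) -> 0
  row 18 [10010]: (((0 IMPLIES NOT 0) OR 1) AND 0) -> 0
  row 19 [10011]: (((0 IMPLIES NOT 0) OR 1) AND 0) -> 0
  row 20 [10100]: (((1 IMPLIES NOT 1) OR 0) AND 1) -> 0
  row 21 [10101]: (((1 IMPLIES NOT 1) OR 0) AND 1) -> 0
  row 22 [10110]: (((1 IMPLIES NOT 1) OR 1) AND 1) -> 1
  row 23 [10111]: (((1 IMPLIES NOT 1) OR 1) AND 1) -> 1
  row 24 [11000]: (((0 IMPLIES NOT 0) OR 0) AND 0) -> 0
  row 25 [11001]: (((0 IMPLIES NOT 0) OR 0) AND 0) -> 0
  row 26 [11010]: (((0 IMPLIES NOT 0) OR 1) AND 0) -> 0
  row 27 [11011]: (((0 IMPLIES NOT 0) OR 1) AND 0) -> 0
  row 28 [11100]: (((1 IMPLIES NOT 1) OR 0) AND 1) -> 0
  row 29 [11101]: (((1 IMPLIES NOT 1) OR 0) AND 1) -> 0
  row 30 [11110]: (((1 IMPLIES NOT 1) OR 1) AND 1) -> 1
  row 31 [11111]: (((1 IMPLIES NOT 1) OR 1) AND 1) -> 1
Full result column, 4 rows per line (a,b,c fixed per line; d,e runs 00..11 left to right):
  rows 0-3 [a,b,c=000]: 0000  = hex 0
  rows 4-7 [a,b,c=001]: 0011  = hex 3
  rows 8-11 [a,b,c=010]: 0000  = hex 0
  rows 12-15 [a,b,c=011]: 0011  = hex 3
  rows 16-19 [a,b,c=100]: 0000  = hex 0
  rows 20-23 [a,b,c=101]: 0011  = hex 3
  rows 24-27 [a,b,c=110]: 0000  = hex 0
  rows 28-31 [a,b,c=111]: 0011  = hex 3
Output column (row 0 .. row 31) = 00000011000000110000001100000011
Output column grouped in 4s = 0000 0011 0000 0011 0000 0011 0000 0011 = 0x03030303
Convert to decimal digit by digit (value = value*16 + digit):
  0 -> 0
  0*16 + 3 = 3
  3*16 + 0 = 48
  48*16 + 3 = 771
  771*16 + 0 = 12336
  12336*16 + 3 = 197379
  197379*16 + 0 = 3158064
  3158064*16 + 3 = 50529027
Decimal = 50529027

50529027


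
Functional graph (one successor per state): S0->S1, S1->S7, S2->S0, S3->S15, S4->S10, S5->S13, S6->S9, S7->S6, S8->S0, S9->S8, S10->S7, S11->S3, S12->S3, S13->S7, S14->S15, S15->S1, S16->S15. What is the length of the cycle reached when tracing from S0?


Trace from S0 until a state repeats:
  S0 -> S1 -> S7 -> S6 -> S9 -> S8 -> S0
S0 first seen at step 0, revisited at step 6.
Cycle length = 6 - 0 = 6

6


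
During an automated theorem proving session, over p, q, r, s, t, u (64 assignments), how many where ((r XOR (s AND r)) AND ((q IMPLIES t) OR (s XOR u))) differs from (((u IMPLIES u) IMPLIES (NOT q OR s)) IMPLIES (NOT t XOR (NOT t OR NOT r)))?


F1 = ((r XOR (s AND r)) AND ((q IMPLIES t) OR (s XOR u)))
F2 = (((u IMPLIES u) IMPLIES (NOT q OR s)) IMPLIES (NOT t XOR (NOT t OR NOT r)))
Evaluate both on each of 64 rows (bits = p,q,r,s,t,u):
  row 0 [000000]: F1=0 F2=0 -> 0
  row 1 [000001]: F1=0 F2=0 -> 0
  row 2 [000010]: F1=0 F2=1 (differ) -> 1
  row 3 [000011]: F1=0 F2=1 (differ) -> 1
  row 4 [000100]: F1=0 F2=0 -> 0
  (every remaining row is evaluated the same way; all 64 results are listed next)
Full result column, 8 rows per line (p,q,r fixed per line; s,t,u runs 000..111 left to right):
  rows 0-7 [p,q,r=000]: 00110011  (ones: 4)
  rows 8-15 [p,q,r=001]: 11110000  (ones: 4)
  rows 16-23 [p,q,r=010]: 11110011  (ones: 6)
  rows 24-31 [p,q,r=011]: 10000000  (ones: 1)
  rows 32-39 [p,q,r=100]: 00110011  (ones: 4)
  rows 40-47 [p,q,r=101]: 11110000  (ones: 4)
  rows 48-55 [p,q,r=110]: 11110011  (ones: 6)
  rows 56-63 [p,q,r=111]: 10000000  (ones: 1)
Disagreements = 4+4+6+1+4+4+6+1 = 30

30


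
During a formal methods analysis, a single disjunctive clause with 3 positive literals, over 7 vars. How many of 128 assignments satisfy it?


Step 1: Total=2^7=128
Step 2: Unsat when all 3 false: 2^4=16
Step 3: Sat=128-16=112

112
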